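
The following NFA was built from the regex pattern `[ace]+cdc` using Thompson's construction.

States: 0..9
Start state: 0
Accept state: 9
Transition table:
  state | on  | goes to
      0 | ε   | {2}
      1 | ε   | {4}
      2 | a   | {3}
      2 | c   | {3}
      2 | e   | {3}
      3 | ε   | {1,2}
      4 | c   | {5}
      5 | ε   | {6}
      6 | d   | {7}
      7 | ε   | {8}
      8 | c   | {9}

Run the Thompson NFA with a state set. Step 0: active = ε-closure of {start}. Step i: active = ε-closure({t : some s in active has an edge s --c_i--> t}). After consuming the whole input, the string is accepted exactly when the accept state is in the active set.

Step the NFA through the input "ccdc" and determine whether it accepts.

Answer: ACCEPT

Steps:
S₀ = ε-closure({0}) = {0,2}
'c' @ 1: {1,2,3,4}
'c' @ 2: {1,2,3,4,5,6}
'd' @ 3: {7,8}
'c' @ 4: {9}  [accepting]
after full input: {9}  (accept=9 in)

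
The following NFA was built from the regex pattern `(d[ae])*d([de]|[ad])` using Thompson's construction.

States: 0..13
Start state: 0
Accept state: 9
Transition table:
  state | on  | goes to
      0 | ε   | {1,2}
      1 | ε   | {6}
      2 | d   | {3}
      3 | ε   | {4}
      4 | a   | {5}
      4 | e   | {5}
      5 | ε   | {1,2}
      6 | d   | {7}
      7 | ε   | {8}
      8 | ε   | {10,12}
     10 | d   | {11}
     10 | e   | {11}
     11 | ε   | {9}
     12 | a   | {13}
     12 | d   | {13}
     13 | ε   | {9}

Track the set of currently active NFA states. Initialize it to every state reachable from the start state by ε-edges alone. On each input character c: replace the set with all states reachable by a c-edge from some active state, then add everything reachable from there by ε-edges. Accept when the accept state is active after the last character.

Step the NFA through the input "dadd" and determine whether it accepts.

Answer: ACCEPT

Derivation:
S₀ = ε-closure({0}) = {0,1,2,6}
'd' @ 1: {3,4,7,8,10,12}
'a' @ 2: {1,2,5,6,9,13}  ✓accept
'd' @ 3: {3,4,7,8,10,12}
'd' @ 4: {9,11,13}  ✓accept
final: {9,11,13}; accept 9 in set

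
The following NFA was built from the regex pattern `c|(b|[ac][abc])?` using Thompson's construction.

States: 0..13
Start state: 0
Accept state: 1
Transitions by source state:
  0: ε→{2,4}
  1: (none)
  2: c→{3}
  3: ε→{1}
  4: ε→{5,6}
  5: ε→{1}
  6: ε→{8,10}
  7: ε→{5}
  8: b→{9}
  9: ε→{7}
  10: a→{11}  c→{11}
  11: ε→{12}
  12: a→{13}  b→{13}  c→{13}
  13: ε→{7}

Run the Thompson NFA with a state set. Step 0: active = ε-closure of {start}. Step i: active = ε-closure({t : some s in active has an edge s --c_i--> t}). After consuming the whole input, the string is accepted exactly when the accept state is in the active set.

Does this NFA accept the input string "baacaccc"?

Answer: REJECT

Trace:
initial (ε-close {0}): {0,1,2,4,5,6,8,10}
'b' @ 1: {1,5,7,9}  [accepting]
'a' @ 2: {}  — dead — no transitions
rest 'acaccc' ignored (set empty)
after full input: {}  (accept=1 not in)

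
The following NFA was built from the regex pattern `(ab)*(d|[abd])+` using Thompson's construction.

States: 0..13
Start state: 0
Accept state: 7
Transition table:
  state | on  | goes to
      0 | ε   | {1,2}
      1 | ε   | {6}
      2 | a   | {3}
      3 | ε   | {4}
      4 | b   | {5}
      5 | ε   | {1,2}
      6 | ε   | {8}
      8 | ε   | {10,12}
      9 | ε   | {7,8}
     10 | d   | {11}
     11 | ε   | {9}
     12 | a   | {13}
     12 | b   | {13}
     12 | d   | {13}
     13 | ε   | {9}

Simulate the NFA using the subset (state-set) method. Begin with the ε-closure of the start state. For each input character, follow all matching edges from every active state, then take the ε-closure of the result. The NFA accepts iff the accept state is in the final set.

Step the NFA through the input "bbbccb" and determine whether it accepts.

start: ε-closure({0}) = {0,1,2,6,8,10,12}
'b' @ 1: {7,8,9,10,12,13}  ✓accept
'b' @ 2: {7,8,9,10,12,13}  ✓accept
'b' @ 3: {7,8,9,10,12,13}  ✓accept
'c' @ 4: {}  — dead — no transitions
rest 'cb' ignored (set empty)
final: {}; accept 7 not in set

Answer: REJECT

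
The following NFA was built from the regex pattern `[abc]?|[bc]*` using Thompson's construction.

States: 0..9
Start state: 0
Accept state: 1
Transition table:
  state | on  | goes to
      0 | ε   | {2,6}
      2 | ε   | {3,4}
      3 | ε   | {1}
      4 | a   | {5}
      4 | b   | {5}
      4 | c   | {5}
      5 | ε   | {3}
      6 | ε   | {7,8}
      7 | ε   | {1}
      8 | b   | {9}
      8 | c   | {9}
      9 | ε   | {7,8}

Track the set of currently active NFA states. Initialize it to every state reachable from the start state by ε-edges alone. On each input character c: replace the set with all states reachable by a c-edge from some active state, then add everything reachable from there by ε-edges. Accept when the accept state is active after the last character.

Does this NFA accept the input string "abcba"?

S₀ = ε-closure({0}) = {0,1,2,3,4,6,7,8}
'a' @ 1: {1,3,5}  [accepting]
'b' @ 2: {}  — state set empty
rest 'cba' ignored (set empty)
end set {} — state 1 not in

Answer: REJECT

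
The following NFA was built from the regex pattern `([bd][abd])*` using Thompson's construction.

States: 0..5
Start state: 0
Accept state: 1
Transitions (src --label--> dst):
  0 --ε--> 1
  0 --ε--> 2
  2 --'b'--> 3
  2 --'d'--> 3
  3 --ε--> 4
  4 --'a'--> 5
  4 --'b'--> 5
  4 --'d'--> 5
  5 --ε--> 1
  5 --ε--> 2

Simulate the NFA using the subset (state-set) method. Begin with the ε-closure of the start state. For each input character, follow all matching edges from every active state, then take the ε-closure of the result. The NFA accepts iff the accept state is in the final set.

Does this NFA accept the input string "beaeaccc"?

start: ε-closure({0}) = {0,1,2}
'b' @ 1: {3,4}
'e' @ 2: {}  — dead — no transitions
rest 'aeaccc' ignored (set empty)
end set {} — state 1 not in

Answer: REJECT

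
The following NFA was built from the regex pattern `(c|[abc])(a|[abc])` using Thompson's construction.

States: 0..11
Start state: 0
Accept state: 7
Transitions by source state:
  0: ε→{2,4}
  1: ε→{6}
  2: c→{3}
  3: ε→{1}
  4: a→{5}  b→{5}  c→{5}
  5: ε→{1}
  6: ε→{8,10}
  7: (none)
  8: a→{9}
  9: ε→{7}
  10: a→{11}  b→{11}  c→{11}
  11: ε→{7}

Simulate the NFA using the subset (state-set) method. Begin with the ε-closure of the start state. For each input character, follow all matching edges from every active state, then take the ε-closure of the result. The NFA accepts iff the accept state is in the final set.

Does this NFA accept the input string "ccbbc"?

Answer: REJECT

Derivation:
S₀ = ε-closure({0}) = {0,2,4}
'c' @ 1: {1,3,5,6,8,10}
'c' @ 2: {7,11}  [accepting]
'b' @ 3: {}  — state set empty
rest 'bc' ignored (set empty)
after full input: {}  (accept=7 not in)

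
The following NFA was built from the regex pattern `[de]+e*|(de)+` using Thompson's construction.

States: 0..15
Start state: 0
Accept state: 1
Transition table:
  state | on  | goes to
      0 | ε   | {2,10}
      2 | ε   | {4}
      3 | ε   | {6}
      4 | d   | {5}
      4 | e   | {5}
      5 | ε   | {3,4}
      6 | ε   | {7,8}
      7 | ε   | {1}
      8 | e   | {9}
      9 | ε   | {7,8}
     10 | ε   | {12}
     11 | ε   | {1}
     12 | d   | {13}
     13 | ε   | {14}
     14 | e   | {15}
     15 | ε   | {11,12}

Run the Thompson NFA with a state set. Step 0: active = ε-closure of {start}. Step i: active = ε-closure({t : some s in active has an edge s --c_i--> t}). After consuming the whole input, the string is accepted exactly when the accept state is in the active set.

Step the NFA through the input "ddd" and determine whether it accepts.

initial (ε-close {0}): {0,2,4,10,12}
'd' @ 1: {1,3,4,5,6,7,8,13,14}  (accept∈set)
'd' @ 2: {1,3,4,5,6,7,8}  (accept∈set)
'd' @ 3: {1,3,4,5,6,7,8}  (accept∈set)
final: {1,3,4,5,6,7,8}; accept 1 in set

Answer: ACCEPT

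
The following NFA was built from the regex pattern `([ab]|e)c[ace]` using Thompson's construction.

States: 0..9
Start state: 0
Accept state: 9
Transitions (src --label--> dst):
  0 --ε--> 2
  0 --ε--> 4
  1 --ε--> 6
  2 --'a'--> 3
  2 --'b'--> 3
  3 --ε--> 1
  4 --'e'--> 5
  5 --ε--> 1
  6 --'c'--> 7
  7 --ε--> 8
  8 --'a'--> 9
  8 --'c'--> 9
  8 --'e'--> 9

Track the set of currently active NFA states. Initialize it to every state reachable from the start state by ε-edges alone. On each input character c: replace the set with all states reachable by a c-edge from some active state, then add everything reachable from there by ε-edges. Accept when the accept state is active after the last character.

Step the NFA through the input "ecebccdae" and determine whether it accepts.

initial (ε-close {0}): {0,2,4}
'e' @ 1: {1,5,6}
'c' @ 2: {7,8}
'e' @ 3: {9}  ✓accept
'b' @ 4: {}  — state set empty
rest 'ccdae' ignored (set empty)
final: {}; accept 9 not in set

Answer: REJECT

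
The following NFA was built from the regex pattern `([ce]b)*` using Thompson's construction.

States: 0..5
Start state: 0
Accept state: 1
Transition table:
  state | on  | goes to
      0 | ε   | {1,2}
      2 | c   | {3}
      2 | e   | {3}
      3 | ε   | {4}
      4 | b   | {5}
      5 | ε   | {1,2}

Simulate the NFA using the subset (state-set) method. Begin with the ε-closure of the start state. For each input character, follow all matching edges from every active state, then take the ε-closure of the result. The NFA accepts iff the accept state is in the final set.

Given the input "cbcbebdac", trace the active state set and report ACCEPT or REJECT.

S₀ = ε-closure({0}) = {0,1,2}
'c' @ 1: {3,4}
'b' @ 2: {1,2,5}  ✓accept
'c' @ 3: {3,4}
'b' @ 4: {1,2,5}  ✓accept
'e' @ 5: {3,4}
'b' @ 6: {1,2,5}  ✓accept
'd' @ 7: {}  — state set empty
rest 'ac' ignored (set empty)
end set {} — state 1 not in

Answer: REJECT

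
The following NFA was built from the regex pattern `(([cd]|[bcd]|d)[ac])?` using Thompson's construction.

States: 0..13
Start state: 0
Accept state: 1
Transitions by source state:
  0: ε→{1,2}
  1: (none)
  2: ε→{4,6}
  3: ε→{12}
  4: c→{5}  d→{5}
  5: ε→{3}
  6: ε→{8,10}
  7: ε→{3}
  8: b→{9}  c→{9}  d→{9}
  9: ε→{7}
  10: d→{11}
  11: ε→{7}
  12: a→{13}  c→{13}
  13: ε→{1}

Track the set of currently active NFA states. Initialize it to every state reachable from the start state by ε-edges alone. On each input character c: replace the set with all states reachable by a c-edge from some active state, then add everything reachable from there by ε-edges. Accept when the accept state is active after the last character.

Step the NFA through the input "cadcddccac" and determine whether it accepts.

start: ε-closure({0}) = {0,1,2,4,6,8,10}
'c' @ 1: {3,5,7,9,12}
'a' @ 2: {1,13}  (accept∈set)
'd' @ 3: {}  — dead — no transitions
rest 'cddccac' ignored (set empty)
end set {} — state 1 not in

Answer: REJECT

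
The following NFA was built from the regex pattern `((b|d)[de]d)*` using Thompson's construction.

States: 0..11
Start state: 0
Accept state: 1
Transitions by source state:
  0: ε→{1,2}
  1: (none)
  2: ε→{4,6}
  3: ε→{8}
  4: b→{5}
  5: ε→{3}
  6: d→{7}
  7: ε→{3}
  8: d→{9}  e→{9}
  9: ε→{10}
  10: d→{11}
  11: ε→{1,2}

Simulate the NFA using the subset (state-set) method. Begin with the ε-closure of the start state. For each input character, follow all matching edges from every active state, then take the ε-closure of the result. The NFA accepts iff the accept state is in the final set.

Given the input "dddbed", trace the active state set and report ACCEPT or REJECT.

Answer: ACCEPT

Trace:
initial (ε-close {0}): {0,1,2,4,6}
'd' @ 1: {3,7,8}
'd' @ 2: {9,10}
'd' @ 3: {1,2,4,6,11}  [accepting]
'b' @ 4: {3,5,8}
'e' @ 5: {9,10}
'd' @ 6: {1,2,4,6,11}  [accepting]
final: {1,2,4,6,11}; accept 1 in set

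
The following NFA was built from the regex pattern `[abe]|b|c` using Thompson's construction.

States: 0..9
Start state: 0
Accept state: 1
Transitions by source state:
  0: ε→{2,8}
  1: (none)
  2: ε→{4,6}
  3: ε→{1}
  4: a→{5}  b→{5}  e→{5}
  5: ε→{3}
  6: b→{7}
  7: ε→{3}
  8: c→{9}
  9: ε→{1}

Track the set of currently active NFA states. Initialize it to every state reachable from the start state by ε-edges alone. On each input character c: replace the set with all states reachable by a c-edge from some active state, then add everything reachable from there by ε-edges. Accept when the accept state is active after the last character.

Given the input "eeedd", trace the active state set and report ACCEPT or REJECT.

Answer: REJECT

Derivation:
start: ε-closure({0}) = {0,2,4,6,8}
'e' @ 1: {1,3,5}  (accept∈set)
'e' @ 2: {}  — no active states
rest 'edd' ignored (set empty)
end set {} — state 1 not in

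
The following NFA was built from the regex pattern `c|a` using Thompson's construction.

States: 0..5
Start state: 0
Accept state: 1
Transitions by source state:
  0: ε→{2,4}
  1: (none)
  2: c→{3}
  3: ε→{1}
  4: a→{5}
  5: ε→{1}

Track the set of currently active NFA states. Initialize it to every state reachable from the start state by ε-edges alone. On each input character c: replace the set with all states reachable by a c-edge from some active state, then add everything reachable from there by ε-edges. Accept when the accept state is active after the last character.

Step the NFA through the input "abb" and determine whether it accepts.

S₀ = ε-closure({0}) = {0,2,4}
'a' @ 1: {1,5}  (accept∈set)
'b' @ 2: {}  — dead — no transitions
rest 'b' ignored (set empty)
after full input: {}  (accept=1 not in)

Answer: REJECT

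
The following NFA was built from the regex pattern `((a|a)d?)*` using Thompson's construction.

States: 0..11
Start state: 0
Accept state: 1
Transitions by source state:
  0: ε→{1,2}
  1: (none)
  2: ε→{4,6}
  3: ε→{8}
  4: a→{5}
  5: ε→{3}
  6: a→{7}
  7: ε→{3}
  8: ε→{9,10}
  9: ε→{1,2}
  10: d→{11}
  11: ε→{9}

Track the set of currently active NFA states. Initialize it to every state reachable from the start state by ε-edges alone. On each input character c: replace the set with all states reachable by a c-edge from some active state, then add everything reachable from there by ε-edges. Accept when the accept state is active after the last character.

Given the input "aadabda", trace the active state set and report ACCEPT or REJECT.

Answer: REJECT

Derivation:
S₀ = ε-closure({0}) = {0,1,2,4,6}
'a' @ 1: {1,2,3,4,5,6,7,8,9,10}  [accepting]
'a' @ 2: {1,2,3,4,5,6,7,8,9,10}  [accepting]
'd' @ 3: {1,2,4,6,9,11}  [accepting]
'a' @ 4: {1,2,3,4,5,6,7,8,9,10}  [accepting]
'b' @ 5: {}  — state set empty
rest 'da' ignored (set empty)
end set {} — state 1 not in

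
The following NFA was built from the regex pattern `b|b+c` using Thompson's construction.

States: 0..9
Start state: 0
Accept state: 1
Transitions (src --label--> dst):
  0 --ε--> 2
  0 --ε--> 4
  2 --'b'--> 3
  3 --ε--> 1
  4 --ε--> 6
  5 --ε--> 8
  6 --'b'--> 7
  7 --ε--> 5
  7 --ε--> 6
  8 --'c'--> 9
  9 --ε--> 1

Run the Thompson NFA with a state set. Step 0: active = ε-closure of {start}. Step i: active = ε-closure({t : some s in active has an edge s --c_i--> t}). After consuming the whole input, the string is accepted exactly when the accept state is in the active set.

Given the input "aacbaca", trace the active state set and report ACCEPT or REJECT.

Answer: REJECT

Steps:
S₀ = ε-closure({0}) = {0,2,4,6}
'a' @ 1: {}  — state set empty
rest 'acbaca' ignored (set empty)
end set {} — state 1 not in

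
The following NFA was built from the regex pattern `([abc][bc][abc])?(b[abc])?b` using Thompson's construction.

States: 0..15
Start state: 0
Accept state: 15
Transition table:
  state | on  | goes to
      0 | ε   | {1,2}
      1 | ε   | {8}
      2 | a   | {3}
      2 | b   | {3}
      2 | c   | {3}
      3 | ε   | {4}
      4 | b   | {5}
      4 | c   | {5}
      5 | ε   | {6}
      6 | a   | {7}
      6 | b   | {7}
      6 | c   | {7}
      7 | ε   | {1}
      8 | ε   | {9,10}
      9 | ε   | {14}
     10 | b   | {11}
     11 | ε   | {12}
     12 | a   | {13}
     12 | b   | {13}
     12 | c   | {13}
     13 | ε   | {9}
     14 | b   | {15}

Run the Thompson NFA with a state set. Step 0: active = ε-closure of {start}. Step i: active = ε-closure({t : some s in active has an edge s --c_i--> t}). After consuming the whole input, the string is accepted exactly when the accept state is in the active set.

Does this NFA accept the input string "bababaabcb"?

Answer: REJECT

Trace:
S₀ = ε-closure({0}) = {0,1,2,8,9,10,14}
'b' @ 1: {3,4,11,12,15}  ✓accept
'a' @ 2: {9,13,14}
'b' @ 3: {15}  ✓accept
'a' @ 4: {}  — dead — no transitions
rest 'baabcb' ignored (set empty)
after full input: {}  (accept=15 not in)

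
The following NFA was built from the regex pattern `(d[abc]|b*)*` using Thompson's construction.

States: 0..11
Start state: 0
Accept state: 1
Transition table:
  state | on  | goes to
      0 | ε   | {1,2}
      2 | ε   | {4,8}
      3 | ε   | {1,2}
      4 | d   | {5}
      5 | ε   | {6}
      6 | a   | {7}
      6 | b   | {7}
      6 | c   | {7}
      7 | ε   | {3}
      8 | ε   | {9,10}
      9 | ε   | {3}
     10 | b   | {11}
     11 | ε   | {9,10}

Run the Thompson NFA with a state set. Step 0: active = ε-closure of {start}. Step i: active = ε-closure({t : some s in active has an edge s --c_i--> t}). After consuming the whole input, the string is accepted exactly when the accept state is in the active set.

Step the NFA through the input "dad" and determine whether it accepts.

initial (ε-close {0}): {0,1,2,3,4,8,9,10}
'd' @ 1: {5,6}
'a' @ 2: {1,2,3,4,7,8,9,10}  [accepting]
'd' @ 3: {5,6}
after full input: {5,6}  (accept=1 not in)

Answer: REJECT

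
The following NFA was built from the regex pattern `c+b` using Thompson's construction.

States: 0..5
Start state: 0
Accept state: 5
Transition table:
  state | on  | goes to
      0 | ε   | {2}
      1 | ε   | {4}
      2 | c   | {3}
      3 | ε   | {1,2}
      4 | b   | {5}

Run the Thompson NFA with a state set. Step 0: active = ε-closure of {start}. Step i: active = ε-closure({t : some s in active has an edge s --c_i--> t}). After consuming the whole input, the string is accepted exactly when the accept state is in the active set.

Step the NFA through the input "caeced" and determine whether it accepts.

Answer: REJECT

Derivation:
start: ε-closure({0}) = {0,2}
'c' @ 1: {1,2,3,4}
'a' @ 2: {}  — dead — no transitions
rest 'eced' ignored (set empty)
after full input: {}  (accept=5 not in)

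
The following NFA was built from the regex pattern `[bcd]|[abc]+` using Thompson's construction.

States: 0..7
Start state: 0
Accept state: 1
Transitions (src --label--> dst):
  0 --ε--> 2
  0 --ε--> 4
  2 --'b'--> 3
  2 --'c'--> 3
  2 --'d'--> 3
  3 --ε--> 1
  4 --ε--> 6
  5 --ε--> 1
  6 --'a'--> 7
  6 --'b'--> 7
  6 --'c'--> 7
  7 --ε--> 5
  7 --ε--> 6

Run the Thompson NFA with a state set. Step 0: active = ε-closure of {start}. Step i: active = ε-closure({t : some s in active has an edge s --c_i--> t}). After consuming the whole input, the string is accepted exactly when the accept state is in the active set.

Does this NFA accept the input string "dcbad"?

Answer: REJECT

Derivation:
initial (ε-close {0}): {0,2,4,6}
'd' @ 1: {1,3}  (accept∈set)
'c' @ 2: {}  — no active states
rest 'bad' ignored (set empty)
end set {} — state 1 not in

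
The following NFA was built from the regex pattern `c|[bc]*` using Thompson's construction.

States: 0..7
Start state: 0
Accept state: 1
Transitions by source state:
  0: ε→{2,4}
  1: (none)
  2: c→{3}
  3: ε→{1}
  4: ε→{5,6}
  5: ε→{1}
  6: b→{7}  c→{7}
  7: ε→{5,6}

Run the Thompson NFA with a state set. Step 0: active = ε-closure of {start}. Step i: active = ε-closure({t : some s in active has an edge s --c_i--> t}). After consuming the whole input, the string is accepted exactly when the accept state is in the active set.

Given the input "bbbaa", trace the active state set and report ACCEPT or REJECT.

Answer: REJECT

Trace:
initial (ε-close {0}): {0,1,2,4,5,6}
'b' @ 1: {1,5,6,7}  (accept∈set)
'b' @ 2: {1,5,6,7}  (accept∈set)
'b' @ 3: {1,5,6,7}  (accept∈set)
'a' @ 4: {}  — state set empty
rest 'a' ignored (set empty)
final: {}; accept 1 not in set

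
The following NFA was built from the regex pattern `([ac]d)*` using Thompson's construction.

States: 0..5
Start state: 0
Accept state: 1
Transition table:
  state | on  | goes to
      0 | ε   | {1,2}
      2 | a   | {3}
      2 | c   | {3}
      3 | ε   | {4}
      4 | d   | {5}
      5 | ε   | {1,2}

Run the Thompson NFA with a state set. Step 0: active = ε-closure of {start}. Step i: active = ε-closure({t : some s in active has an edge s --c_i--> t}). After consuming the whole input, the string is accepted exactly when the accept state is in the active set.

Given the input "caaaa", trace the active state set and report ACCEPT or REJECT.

Answer: REJECT

Trace:
start: ε-closure({0}) = {0,1,2}
'c' @ 1: {3,4}
'a' @ 2: {}  — dead — no transitions
rest 'aaa' ignored (set empty)
final: {}; accept 1 not in set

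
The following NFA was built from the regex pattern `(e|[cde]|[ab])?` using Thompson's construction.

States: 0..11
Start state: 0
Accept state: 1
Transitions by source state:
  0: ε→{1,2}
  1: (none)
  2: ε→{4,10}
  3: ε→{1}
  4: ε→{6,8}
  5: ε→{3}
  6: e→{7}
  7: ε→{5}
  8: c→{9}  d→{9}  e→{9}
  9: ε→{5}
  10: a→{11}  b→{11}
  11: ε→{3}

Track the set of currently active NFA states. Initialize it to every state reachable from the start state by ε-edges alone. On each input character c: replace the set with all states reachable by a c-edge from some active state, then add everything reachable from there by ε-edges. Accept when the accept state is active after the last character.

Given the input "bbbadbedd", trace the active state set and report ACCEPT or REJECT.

start: ε-closure({0}) = {0,1,2,4,6,8,10}
'b' @ 1: {1,3,11}  ✓accept
'b' @ 2: {}  — state set empty
rest 'badbedd' ignored (set empty)
after full input: {}  (accept=1 not in)

Answer: REJECT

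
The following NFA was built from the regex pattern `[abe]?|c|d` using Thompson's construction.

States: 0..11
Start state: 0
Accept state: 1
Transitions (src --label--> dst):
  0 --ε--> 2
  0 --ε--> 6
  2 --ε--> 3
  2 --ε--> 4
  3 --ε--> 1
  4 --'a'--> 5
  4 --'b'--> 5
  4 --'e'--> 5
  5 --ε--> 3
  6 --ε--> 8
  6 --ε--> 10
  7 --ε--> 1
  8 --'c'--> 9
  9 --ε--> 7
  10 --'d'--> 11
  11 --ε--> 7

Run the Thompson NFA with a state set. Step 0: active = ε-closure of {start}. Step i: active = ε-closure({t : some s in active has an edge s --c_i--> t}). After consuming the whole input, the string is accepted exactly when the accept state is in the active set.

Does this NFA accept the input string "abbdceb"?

start: ε-closure({0}) = {0,1,2,3,4,6,8,10}
'a' @ 1: {1,3,5}  [accepting]
'b' @ 2: {}  — dead — no transitions
rest 'bdceb' ignored (set empty)
after full input: {}  (accept=1 not in)

Answer: REJECT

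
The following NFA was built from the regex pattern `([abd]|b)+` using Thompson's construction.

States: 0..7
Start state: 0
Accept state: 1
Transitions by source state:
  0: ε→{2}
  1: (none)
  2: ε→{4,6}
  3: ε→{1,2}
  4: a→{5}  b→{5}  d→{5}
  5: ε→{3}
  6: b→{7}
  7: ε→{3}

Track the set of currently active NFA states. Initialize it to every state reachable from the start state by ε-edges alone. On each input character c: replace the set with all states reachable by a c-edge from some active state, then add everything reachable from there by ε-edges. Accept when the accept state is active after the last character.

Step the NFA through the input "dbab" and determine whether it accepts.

Answer: ACCEPT

Derivation:
initial (ε-close {0}): {0,2,4,6}
'd' @ 1: {1,2,3,4,5,6}  [accepting]
'b' @ 2: {1,2,3,4,5,6,7}  [accepting]
'a' @ 3: {1,2,3,4,5,6}  [accepting]
'b' @ 4: {1,2,3,4,5,6,7}  [accepting]
final: {1,2,3,4,5,6,7}; accept 1 in set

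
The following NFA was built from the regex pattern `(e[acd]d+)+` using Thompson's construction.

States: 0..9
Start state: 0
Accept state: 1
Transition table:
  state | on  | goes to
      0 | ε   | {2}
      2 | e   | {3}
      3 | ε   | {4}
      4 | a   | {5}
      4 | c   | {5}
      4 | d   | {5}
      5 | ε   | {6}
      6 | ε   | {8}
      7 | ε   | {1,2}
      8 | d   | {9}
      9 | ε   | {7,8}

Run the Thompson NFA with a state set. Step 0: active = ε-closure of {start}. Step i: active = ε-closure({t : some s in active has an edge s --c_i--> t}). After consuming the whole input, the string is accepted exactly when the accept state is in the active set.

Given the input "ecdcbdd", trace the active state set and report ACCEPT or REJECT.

start: ε-closure({0}) = {0,2}
'e' @ 1: {3,4}
'c' @ 2: {5,6,8}
'd' @ 3: {1,2,7,8,9}  [accepting]
'c' @ 4: {}  — dead — no transitions
rest 'bdd' ignored (set empty)
final: {}; accept 1 not in set

Answer: REJECT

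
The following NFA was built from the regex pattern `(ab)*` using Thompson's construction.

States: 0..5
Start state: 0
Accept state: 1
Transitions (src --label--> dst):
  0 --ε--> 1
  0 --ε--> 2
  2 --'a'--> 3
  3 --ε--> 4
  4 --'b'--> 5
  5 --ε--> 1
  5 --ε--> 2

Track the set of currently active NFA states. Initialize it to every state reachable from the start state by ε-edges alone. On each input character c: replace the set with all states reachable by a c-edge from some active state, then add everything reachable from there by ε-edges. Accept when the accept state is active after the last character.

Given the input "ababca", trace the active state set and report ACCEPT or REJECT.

Answer: REJECT

Trace:
initial (ε-close {0}): {0,1,2}
'a' @ 1: {3,4}
'b' @ 2: {1,2,5}  ✓accept
'a' @ 3: {3,4}
'b' @ 4: {1,2,5}  ✓accept
'c' @ 5: {}  — state set empty
rest 'a' ignored (set empty)
after full input: {}  (accept=1 not in)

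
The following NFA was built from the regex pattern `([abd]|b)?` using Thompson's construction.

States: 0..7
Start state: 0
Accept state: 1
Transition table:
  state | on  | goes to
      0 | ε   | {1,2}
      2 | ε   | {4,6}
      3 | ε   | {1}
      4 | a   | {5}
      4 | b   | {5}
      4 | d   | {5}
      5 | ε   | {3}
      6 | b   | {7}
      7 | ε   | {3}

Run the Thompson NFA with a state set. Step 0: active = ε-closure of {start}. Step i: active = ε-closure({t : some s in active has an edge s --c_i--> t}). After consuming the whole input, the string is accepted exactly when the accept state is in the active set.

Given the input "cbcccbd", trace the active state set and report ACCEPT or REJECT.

initial (ε-close {0}): {0,1,2,4,6}
'c' @ 1: {}  — state set empty
rest 'bcccbd' ignored (set empty)
final: {}; accept 1 not in set

Answer: REJECT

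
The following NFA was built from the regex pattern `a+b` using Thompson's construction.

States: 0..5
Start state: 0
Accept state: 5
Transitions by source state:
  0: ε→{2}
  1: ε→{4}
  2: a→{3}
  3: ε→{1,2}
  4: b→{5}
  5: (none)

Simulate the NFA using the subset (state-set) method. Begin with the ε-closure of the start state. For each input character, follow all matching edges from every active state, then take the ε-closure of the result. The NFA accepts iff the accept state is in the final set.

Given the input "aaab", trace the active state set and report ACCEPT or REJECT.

Answer: ACCEPT

Steps:
S₀ = ε-closure({0}) = {0,2}
'a' @ 1: {1,2,3,4}
'a' @ 2: {1,2,3,4}
'a' @ 3: {1,2,3,4}
'b' @ 4: {5}  (accept∈set)
final: {5}; accept 5 in set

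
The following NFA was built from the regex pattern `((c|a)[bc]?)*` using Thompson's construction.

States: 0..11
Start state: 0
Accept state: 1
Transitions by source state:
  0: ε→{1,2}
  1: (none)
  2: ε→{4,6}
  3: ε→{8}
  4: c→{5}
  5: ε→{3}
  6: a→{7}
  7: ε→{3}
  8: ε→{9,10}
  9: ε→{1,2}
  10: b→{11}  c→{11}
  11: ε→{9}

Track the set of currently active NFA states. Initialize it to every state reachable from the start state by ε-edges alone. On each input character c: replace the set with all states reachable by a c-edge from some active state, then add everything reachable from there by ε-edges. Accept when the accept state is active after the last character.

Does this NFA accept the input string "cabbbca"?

S₀ = ε-closure({0}) = {0,1,2,4,6}
'c' @ 1: {1,2,3,4,5,6,8,9,10}  [accepting]
'a' @ 2: {1,2,3,4,6,7,8,9,10}  [accepting]
'b' @ 3: {1,2,4,6,9,11}  [accepting]
'b' @ 4: {}  — dead — no transitions
rest 'bca' ignored (set empty)
end set {} — state 1 not in

Answer: REJECT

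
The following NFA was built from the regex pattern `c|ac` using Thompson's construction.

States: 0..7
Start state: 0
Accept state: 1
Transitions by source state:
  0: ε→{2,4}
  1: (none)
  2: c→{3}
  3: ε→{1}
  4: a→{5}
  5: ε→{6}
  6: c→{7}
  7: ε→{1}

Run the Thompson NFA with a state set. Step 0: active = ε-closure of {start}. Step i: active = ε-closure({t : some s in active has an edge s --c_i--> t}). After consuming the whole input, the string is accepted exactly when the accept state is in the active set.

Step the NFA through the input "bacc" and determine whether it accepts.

start: ε-closure({0}) = {0,2,4}
'b' @ 1: {}  — no active states
rest 'acc' ignored (set empty)
after full input: {}  (accept=1 not in)

Answer: REJECT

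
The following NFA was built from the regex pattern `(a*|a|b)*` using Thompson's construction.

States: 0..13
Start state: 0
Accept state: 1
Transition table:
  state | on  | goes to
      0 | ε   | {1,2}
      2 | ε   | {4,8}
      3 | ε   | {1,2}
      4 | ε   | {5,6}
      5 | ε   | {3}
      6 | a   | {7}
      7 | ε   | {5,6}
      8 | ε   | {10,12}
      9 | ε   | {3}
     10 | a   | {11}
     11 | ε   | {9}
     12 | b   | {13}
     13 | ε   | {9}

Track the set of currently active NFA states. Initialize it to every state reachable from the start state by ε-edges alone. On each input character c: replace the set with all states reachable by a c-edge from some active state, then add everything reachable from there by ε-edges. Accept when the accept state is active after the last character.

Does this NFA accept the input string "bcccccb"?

Answer: REJECT

Derivation:
S₀ = ε-closure({0}) = {0,1,2,3,4,5,6,8,10,12}
'b' @ 1: {1,2,3,4,5,6,8,9,10,12,13}  ✓accept
'c' @ 2: {}  — dead — no transitions
rest 'ccccb' ignored (set empty)
after full input: {}  (accept=1 not in)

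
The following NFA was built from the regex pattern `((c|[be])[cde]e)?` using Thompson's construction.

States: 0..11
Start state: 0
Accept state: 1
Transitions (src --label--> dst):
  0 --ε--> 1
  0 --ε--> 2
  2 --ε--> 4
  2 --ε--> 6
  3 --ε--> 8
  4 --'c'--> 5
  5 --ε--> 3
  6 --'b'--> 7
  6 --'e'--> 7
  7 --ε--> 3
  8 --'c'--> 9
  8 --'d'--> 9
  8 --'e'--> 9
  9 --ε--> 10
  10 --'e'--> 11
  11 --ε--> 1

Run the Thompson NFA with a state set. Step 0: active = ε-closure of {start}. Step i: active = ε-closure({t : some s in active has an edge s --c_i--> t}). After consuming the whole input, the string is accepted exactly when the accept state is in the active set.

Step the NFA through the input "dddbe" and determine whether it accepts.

start: ε-closure({0}) = {0,1,2,4,6}
'd' @ 1: {}  — dead — no transitions
rest 'ddbe' ignored (set empty)
end set {} — state 1 not in

Answer: REJECT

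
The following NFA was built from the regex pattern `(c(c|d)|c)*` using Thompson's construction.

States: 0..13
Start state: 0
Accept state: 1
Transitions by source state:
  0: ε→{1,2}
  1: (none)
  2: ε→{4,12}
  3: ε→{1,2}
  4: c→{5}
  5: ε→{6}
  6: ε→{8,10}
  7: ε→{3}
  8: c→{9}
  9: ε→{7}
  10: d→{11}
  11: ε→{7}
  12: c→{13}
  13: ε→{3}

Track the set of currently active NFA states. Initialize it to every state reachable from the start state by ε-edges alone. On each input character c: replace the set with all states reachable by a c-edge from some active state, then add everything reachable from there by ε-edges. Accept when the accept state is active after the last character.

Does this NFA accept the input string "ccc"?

S₀ = ε-closure({0}) = {0,1,2,4,12}
'c' @ 1: {1,2,3,4,5,6,8,10,12,13}  [accepting]
'c' @ 2: {1,2,3,4,5,6,7,8,9,10,12,13}  [accepting]
'c' @ 3: {1,2,3,4,5,6,7,8,9,10,12,13}  [accepting]
end set {1,2,3,4,5,6,7,8,9,10,12,13} — state 1 in

Answer: ACCEPT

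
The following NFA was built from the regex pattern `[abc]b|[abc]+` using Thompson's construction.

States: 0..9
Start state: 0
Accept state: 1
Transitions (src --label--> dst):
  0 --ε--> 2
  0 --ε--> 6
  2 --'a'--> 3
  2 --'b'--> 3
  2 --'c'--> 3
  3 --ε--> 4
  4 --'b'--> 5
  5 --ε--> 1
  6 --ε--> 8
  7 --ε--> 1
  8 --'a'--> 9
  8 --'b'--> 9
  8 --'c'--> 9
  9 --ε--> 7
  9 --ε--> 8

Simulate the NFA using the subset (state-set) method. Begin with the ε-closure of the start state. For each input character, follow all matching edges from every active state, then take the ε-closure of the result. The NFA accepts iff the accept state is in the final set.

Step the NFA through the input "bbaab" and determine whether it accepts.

start: ε-closure({0}) = {0,2,6,8}
'b' @ 1: {1,3,4,7,8,9}  [accepting]
'b' @ 2: {1,5,7,8,9}  [accepting]
'a' @ 3: {1,7,8,9}  [accepting]
'a' @ 4: {1,7,8,9}  [accepting]
'b' @ 5: {1,7,8,9}  [accepting]
final: {1,7,8,9}; accept 1 in set

Answer: ACCEPT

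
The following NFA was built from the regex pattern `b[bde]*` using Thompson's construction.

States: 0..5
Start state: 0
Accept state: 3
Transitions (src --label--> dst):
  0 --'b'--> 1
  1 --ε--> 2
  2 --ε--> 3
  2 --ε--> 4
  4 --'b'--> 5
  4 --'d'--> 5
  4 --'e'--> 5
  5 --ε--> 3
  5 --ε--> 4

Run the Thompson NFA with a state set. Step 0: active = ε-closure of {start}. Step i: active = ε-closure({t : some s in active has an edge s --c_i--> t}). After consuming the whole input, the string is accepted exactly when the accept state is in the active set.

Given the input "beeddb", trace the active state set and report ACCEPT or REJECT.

Answer: ACCEPT

Trace:
start: ε-closure({0}) = {0}
'b' @ 1: {1,2,3,4}  (accept∈set)
'e' @ 2: {3,4,5}  (accept∈set)
'e' @ 3: {3,4,5}  (accept∈set)
'd' @ 4: {3,4,5}  (accept∈set)
'd' @ 5: {3,4,5}  (accept∈set)
'b' @ 6: {3,4,5}  (accept∈set)
after full input: {3,4,5}  (accept=3 in)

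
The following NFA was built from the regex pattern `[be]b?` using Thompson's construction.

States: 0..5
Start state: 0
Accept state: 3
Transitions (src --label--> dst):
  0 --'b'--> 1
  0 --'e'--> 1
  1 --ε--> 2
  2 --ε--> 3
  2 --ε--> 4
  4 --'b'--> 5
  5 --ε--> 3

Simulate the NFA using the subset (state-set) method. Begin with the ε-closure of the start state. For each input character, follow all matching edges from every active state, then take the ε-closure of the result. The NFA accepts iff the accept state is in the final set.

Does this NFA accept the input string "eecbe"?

initial (ε-close {0}): {0}
'e' @ 1: {1,2,3,4}  [accepting]
'e' @ 2: {}  — no active states
rest 'cbe' ignored (set empty)
end set {} — state 3 not in

Answer: REJECT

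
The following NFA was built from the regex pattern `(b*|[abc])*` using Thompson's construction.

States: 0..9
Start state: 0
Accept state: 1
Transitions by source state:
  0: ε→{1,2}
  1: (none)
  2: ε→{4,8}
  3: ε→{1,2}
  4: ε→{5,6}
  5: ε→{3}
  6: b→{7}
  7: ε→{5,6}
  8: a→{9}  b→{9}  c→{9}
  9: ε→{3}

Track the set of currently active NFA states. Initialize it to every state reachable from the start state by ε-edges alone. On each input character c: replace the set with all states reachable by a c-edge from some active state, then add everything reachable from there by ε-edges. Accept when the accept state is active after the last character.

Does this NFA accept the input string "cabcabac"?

initial (ε-close {0}): {0,1,2,3,4,5,6,8}
'c' @ 1: {1,2,3,4,5,6,8,9}  [accepting]
'a' @ 2: {1,2,3,4,5,6,8,9}  [accepting]
'b' @ 3: {1,2,3,4,5,6,7,8,9}  [accepting]
'c' @ 4: {1,2,3,4,5,6,8,9}  [accepting]
'a' @ 5: {1,2,3,4,5,6,8,9}  [accepting]
'b' @ 6: {1,2,3,4,5,6,7,8,9}  [accepting]
'a' @ 7: {1,2,3,4,5,6,8,9}  [accepting]
'c' @ 8: {1,2,3,4,5,6,8,9}  [accepting]
after full input: {1,2,3,4,5,6,8,9}  (accept=1 in)

Answer: ACCEPT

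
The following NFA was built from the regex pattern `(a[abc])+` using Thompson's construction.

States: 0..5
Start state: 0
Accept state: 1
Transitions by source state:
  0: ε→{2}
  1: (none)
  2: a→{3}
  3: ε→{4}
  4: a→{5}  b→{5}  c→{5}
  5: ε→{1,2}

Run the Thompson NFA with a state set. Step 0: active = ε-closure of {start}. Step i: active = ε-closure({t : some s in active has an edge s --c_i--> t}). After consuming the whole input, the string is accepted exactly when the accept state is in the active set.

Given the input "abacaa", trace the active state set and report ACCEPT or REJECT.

Answer: ACCEPT

Trace:
start: ε-closure({0}) = {0,2}
'a' @ 1: {3,4}
'b' @ 2: {1,2,5}  (accept∈set)
'a' @ 3: {3,4}
'c' @ 4: {1,2,5}  (accept∈set)
'a' @ 5: {3,4}
'a' @ 6: {1,2,5}  (accept∈set)
end set {1,2,5} — state 1 in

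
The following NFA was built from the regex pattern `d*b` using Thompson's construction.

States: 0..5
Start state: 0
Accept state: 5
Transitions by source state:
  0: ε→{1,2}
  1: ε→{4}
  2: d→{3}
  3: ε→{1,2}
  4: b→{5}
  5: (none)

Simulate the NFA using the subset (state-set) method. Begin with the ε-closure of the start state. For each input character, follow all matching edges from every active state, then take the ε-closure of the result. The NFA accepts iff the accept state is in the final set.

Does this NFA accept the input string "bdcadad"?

Answer: REJECT

Trace:
initial (ε-close {0}): {0,1,2,4}
'b' @ 1: {5}  ✓accept
'd' @ 2: {}  — no active states
rest 'cadad' ignored (set empty)
after full input: {}  (accept=5 not in)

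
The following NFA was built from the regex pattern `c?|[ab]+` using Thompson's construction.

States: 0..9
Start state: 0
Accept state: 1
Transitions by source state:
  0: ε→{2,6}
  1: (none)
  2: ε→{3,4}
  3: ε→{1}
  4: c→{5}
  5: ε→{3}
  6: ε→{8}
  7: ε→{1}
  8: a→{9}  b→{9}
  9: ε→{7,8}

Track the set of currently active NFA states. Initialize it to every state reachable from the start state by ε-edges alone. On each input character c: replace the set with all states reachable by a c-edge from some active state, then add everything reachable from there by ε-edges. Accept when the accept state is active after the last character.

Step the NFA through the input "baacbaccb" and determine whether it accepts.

Answer: REJECT

Trace:
start: ε-closure({0}) = {0,1,2,3,4,6,8}
'b' @ 1: {1,7,8,9}  ✓accept
'a' @ 2: {1,7,8,9}  ✓accept
'a' @ 3: {1,7,8,9}  ✓accept
'c' @ 4: {}  — dead — no transitions
rest 'baccb' ignored (set empty)
after full input: {}  (accept=1 not in)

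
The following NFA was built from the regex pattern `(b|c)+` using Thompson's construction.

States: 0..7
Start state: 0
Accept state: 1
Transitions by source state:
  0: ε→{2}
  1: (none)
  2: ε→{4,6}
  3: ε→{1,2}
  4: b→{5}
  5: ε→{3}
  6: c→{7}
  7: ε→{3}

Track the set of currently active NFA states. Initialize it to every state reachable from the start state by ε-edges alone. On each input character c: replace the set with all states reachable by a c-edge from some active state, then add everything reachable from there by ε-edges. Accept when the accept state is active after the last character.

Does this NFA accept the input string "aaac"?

Answer: REJECT

Trace:
start: ε-closure({0}) = {0,2,4,6}
'a' @ 1: {}  — state set empty
rest 'aac' ignored (set empty)
end set {} — state 1 not in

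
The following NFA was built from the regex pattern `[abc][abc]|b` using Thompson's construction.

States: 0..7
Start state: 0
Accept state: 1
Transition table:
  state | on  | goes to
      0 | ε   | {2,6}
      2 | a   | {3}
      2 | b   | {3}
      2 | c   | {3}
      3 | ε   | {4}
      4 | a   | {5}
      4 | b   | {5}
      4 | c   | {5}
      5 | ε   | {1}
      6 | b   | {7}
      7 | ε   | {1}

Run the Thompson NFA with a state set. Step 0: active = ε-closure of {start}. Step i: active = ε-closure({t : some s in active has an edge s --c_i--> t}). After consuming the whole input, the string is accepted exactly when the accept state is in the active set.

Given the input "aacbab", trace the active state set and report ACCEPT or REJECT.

start: ε-closure({0}) = {0,2,6}
'a' @ 1: {3,4}
'a' @ 2: {1,5}  ✓accept
'c' @ 3: {}  — dead — no transitions
rest 'bab' ignored (set empty)
final: {}; accept 1 not in set

Answer: REJECT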